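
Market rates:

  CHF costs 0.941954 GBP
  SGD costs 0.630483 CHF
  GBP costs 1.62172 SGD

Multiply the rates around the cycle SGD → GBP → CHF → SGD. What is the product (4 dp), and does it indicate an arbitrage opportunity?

1.0383 (arbitrage exists)

Around SGD → GBP → CHF → SGD: 1 ÷ 1.62172 ÷ 0.941954 ÷ 0.630483 = 1.038296
Product > 1; profitable direction is SGD → GBP → CHF → SGD.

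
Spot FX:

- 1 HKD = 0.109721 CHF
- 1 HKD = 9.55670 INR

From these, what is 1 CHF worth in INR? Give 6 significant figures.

CHF/INR = 87.1000

1 CHF ÷ 0.109721 = 9.11403 HKD
9.11403 HKD × 9.55670 = 87.1 INR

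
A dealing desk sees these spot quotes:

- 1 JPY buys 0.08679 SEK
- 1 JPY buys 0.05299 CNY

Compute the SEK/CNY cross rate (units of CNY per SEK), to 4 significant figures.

1 SEK ÷ 0.08679 = 11.5221 JPY
11.5221 JPY × 0.05299 = 0.610554 CNY

SEK/CNY = 0.6106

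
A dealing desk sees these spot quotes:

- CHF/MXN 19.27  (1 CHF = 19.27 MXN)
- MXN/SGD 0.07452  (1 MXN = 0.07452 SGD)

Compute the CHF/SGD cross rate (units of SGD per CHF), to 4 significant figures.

CHF/SGD = 1.436

1 CHF × 19.27 = 19.27 MXN
19.27 MXN × 0.07452 = 1.436 SGD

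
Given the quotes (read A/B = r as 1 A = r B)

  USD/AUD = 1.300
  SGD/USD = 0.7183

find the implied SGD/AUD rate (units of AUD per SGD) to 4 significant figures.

SGD/AUD = 0.9338

1 SGD × 0.7183 = 0.7183 USD
0.7183 USD × 1.300 = 0.93379 AUD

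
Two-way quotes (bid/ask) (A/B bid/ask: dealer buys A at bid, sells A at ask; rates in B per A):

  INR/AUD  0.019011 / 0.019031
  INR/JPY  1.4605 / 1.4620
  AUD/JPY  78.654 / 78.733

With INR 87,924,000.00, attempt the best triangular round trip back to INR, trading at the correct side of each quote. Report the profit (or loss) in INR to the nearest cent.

Net profit: INR 2,002,116.92

Best loop INR → AUD → JPY → INR:
INR 87,924,000.00 × 0.019011 (sell INR at bid) = AUD 1,671,523.16
AUD 1,671,523.16 × 78.654 (sell AUD at bid) = JPY 131,471,983
JPY 131,471,983 ÷ 1.4620 (buy INR at ask) = INR 89,926,116.92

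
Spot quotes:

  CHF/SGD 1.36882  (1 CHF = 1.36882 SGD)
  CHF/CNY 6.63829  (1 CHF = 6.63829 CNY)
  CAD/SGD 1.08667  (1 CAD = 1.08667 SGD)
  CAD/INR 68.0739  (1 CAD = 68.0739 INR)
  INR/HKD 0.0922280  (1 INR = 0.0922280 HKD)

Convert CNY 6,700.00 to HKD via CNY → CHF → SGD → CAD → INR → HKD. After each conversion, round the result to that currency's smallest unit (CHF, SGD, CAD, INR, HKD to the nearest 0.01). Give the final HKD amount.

CNY 6,700.00 ÷ 6.63829 = CHF 1,009.30
CHF 1,009.30 × 1.36882 = SGD 1,381.55
SGD 1,381.55 ÷ 1.08667 = CAD 1,271.36
CAD 1,271.36 × 68.0739 = INR 86,546.43
INR 86,546.43 × 0.0922280 = HKD 7,982.00

HKD 7,982.00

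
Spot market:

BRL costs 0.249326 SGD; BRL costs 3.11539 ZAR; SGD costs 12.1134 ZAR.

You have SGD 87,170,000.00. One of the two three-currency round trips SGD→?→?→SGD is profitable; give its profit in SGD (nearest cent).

Profit: SGD 2,747,834.57

Profitable loop is SGD → BRL → ZAR → SGD:
SGD 87,170,000.00 ÷ 0.249326 = BRL 349,622,582.48
BRL 349,622,582.48 × 3.11539 = ZAR 1,089,210,697.24
ZAR 1,089,210,697.24 ÷ 12.1134 = SGD 89,917,834.57
Profit = SGD 89,917,834.57 − SGD 87,170,000.00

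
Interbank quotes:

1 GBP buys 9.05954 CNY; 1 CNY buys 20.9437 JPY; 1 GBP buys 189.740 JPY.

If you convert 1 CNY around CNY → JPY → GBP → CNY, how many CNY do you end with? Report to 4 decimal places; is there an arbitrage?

1.0000 (no arbitrage)

Around CNY → JPY → GBP → CNY: 1 × 20.9437 ÷ 189.740 × 9.05954 = 1.000002
Product ≈ 1 (deviation 0.000%, within rounding noise).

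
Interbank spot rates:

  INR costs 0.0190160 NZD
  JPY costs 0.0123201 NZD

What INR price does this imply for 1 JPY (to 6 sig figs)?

JPY/INR = 0.647881

1 JPY × 0.0123201 = 0.0123201 NZD
0.0123201 NZD ÷ 0.0190160 = 0.647881 INR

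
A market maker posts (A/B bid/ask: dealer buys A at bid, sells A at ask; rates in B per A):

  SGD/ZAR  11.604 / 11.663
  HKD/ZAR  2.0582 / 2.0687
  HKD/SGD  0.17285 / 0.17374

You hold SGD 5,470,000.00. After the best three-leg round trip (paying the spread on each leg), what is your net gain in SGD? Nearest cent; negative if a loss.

Net profit: SGD 86,032.88

Best loop SGD → HKD → ZAR → SGD:
SGD 5,470,000.00 ÷ 0.17374 (buy HKD at ask) = HKD 31,483,826.41
HKD 31,483,826.41 × 2.0582 (sell HKD at bid) = ZAR 64,800,011.51
ZAR 64,800,011.51 ÷ 11.663 (buy SGD at ask) = SGD 5,556,032.88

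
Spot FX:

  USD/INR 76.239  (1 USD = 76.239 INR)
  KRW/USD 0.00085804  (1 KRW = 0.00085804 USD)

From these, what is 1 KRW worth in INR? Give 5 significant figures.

1 KRW × 0.00085804 = 0.00085804 USD
0.00085804 USD × 76.239 = 0.0654161 INR

KRW/INR = 0.065416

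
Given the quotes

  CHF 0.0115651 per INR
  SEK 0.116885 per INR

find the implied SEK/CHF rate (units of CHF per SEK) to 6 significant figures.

SEK/CHF = 0.0989443

1 SEK ÷ 0.116885 = 8.55542 INR
8.55542 INR × 0.0115651 = 0.0989443 CHF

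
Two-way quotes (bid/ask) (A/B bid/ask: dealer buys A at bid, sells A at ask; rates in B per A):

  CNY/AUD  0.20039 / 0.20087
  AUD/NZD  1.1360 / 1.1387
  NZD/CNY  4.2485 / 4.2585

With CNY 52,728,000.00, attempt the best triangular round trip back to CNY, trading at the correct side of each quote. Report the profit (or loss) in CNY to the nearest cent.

Best loop CNY → NZD → AUD → CNY:
CNY 52,728,000.00 ÷ 4.2585 (buy NZD at ask) = NZD 12,381,824.59
NZD 12,381,824.59 ÷ 1.1387 (buy AUD at ask) = AUD 10,873,649.41
AUD 10,873,649.41 ÷ 0.20087 (buy CNY at ask) = CNY 54,132,769.52

Net profit: CNY 1,404,769.52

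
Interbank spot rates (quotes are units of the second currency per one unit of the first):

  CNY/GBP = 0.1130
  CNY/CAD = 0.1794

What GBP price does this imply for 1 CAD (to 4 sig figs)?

1 CAD ÷ 0.1794 = 5.57414 CNY
5.57414 CNY × 0.1130 = 0.629877 GBP

CAD/GBP = 0.6299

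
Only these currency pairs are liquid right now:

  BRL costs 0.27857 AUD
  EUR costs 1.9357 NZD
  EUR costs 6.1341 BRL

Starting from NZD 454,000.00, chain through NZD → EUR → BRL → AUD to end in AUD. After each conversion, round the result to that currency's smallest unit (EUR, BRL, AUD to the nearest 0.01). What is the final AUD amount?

AUD 400,777.20

NZD 454,000.00 ÷ 1.9357 = EUR 234,540.48
EUR 234,540.48 × 6.1341 = BRL 1,438,694.76
BRL 1,438,694.76 × 0.27857 = AUD 400,777.20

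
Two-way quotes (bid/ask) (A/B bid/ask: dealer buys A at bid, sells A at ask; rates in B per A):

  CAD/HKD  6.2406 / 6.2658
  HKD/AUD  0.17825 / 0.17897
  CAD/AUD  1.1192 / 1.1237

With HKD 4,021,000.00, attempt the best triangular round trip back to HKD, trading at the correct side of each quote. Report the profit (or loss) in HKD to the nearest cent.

Best loop HKD → CAD → AUD → HKD:
HKD 4,021,000.00 ÷ 6.2658 (buy CAD at ask) = CAD 641,737.69
CAD 641,737.69 × 1.1192 (sell CAD at bid) = AUD 718,232.82
AUD 718,232.82 ÷ 0.17897 (buy HKD at ask) = HKD 4,013,146.45

Net result: HKD -7,853.55 (no profitable arbitrage after spreads)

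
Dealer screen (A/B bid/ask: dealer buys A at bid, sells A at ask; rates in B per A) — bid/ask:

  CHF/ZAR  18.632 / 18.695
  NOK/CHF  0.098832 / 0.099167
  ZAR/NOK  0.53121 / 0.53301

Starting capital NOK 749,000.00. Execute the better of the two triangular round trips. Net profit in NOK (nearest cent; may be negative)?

Net profit: NOK 8,973.14

Best loop NOK → ZAR → CHF → NOK:
NOK 749,000.00 ÷ 0.53301 (buy ZAR at ask) = ZAR 1,405,226.92
ZAR 1,405,226.92 ÷ 18.695 (buy CHF at ask) = CHF 75,165.92
CHF 75,165.92 ÷ 0.099167 (buy NOK at ask) = NOK 757,973.14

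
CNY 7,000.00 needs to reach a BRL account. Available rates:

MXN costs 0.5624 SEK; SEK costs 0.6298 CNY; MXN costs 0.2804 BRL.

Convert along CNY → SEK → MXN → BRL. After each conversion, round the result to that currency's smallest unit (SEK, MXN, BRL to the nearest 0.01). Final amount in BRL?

BRL 5,541.51

CNY 7,000.00 ÷ 0.6298 = SEK 11,114.64
SEK 11,114.64 ÷ 0.5624 = MXN 19,762.87
MXN 19,762.87 × 0.2804 = BRL 5,541.51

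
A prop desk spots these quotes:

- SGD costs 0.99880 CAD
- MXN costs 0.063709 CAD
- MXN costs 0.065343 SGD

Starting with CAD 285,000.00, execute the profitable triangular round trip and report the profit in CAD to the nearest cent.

Profitable loop is CAD → MXN → SGD → CAD:
CAD 285,000.00 ÷ 0.063709 = MXN 4,473,465.29
MXN 4,473,465.29 × 0.065343 = SGD 292,309.64
SGD 292,309.64 × 0.99880 = CAD 291,958.87
Profit = CAD 291,958.87 − CAD 285,000.00

Profit: CAD 6,958.87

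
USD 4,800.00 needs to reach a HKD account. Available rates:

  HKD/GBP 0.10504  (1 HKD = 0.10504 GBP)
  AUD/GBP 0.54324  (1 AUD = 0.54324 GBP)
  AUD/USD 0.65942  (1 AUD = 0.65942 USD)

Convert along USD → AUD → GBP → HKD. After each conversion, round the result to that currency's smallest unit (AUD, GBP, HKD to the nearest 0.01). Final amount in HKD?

USD 4,800.00 ÷ 0.65942 = AUD 7,279.12
AUD 7,279.12 × 0.54324 = GBP 3,954.31
GBP 3,954.31 ÷ 0.10504 = HKD 37,645.75

HKD 37,645.75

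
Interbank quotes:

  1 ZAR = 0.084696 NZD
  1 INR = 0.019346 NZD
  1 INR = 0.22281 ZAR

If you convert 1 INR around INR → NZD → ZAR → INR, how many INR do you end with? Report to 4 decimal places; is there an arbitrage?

1.0252 (arbitrage exists)

Around INR → NZD → ZAR → INR: 1 × 0.019346 ÷ 0.084696 ÷ 0.22281 = 1.025165
Product > 1; profitable direction is INR → NZD → ZAR → INR.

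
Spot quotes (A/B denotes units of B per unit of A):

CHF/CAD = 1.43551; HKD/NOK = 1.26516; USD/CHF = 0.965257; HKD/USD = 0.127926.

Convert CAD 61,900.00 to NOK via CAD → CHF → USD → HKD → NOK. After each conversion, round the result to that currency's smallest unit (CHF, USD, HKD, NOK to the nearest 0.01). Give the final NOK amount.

CAD 61,900.00 ÷ 1.43551 = CHF 43,120.56
CHF 43,120.56 ÷ 0.965257 = USD 44,672.62
USD 44,672.62 ÷ 0.127926 = HKD 349,206.73
HKD 349,206.73 × 1.26516 = NOK 441,802.39

NOK 441,802.39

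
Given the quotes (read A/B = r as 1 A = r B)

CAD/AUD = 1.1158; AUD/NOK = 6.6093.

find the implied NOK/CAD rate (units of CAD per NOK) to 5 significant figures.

NOK/CAD = 0.13560

1 NOK ÷ 6.6093 = 0.151302 AUD
0.151302 AUD ÷ 1.1158 = 0.1356 CAD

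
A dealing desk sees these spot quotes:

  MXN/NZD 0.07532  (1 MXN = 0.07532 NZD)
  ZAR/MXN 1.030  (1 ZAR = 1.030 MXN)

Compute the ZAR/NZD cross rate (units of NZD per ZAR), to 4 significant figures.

ZAR/NZD = 0.07758

1 ZAR × 1.030 = 1.03 MXN
1.03 MXN × 0.07532 = 0.0775796 NZD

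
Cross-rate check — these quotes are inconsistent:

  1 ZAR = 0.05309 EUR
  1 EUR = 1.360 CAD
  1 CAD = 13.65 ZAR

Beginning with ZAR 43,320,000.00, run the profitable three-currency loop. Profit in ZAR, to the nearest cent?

Profitable loop is ZAR → CAD → EUR → ZAR:
ZAR 43,320,000.00 ÷ 13.65 = CAD 3,173,626.37
CAD 3,173,626.37 ÷ 1.360 = EUR 2,333,548.80
EUR 2,333,548.80 ÷ 0.05309 = ZAR 43,954,582.86
Profit = ZAR 43,954,582.86 − ZAR 43,320,000.00

Profit: ZAR 634,582.86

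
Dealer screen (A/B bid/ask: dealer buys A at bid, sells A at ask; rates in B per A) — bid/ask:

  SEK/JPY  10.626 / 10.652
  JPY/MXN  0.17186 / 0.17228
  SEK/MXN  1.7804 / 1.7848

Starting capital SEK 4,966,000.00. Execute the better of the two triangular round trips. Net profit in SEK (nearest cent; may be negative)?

Net profit: SEK 115,147.21

Best loop SEK → JPY → MXN → SEK:
SEK 4,966,000.00 × 10.626 (sell SEK at bid) = JPY 52,768,716
JPY 52,768,716 × 0.17186 (sell JPY at bid) = MXN 9,068,831.53
MXN 9,068,831.53 ÷ 1.7848 (buy SEK at ask) = SEK 5,081,147.21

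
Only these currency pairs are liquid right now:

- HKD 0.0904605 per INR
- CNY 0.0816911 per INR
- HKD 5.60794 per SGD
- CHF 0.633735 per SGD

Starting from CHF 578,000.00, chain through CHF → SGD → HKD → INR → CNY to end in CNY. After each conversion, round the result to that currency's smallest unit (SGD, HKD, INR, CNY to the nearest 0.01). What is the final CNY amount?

CHF 578,000.00 ÷ 0.633735 = SGD 912,053.15
SGD 912,053.15 × 5.60794 = HKD 5,114,739.34
HKD 5,114,739.34 ÷ 0.0904605 = INR 56,541,134.97
INR 56,541,134.97 × 0.0816911 = CNY 4,618,907.51

CNY 4,618,907.51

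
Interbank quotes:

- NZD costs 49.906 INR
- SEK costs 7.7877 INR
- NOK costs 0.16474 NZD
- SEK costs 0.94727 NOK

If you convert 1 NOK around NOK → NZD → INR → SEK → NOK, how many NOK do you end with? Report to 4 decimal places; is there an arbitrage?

Around NOK → NZD → INR → SEK → NOK: 1 × 0.16474 × 49.906 ÷ 7.7877 × 0.94727 = 1.000038
Product ≈ 1 (deviation 0.004%, within rounding noise).

1.0000 (no arbitrage)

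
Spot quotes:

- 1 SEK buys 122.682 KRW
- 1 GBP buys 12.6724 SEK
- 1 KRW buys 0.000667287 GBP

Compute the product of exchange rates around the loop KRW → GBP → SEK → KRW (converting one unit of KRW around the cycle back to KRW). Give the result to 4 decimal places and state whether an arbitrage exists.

Around KRW → GBP → SEK → KRW: 1 × 0.000667287 × 12.6724 × 122.682 = 1.037415
Product > 1; profitable direction is KRW → GBP → SEK → KRW.

1.0374 (arbitrage exists)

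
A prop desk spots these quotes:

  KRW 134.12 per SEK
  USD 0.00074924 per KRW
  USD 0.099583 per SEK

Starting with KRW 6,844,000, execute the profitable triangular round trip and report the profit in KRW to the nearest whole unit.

Profitable loop is KRW → USD → SEK → KRW:
KRW 6,844,000 × 0.00074924 = USD 5,127.80
USD 5,127.80 ÷ 0.099583 = SEK 51,492.71
SEK 51,492.71 × 134.12 = KRW 6,906,202
Profit = KRW 6,906,202 − KRW 6,844,000

Profit: KRW 62,202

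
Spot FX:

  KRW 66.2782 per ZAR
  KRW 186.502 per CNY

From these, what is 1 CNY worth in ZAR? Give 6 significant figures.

CNY/ZAR = 2.81393

1 CNY × 186.502 = 186.502 KRW
186.502 KRW ÷ 66.2782 = 2.81393 ZAR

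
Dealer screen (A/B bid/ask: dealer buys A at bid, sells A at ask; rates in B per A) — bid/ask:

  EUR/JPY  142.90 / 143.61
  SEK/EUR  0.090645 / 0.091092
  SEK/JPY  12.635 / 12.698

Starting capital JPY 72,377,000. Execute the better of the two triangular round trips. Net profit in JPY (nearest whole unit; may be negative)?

Net profit: JPY 1,454,440

Best loop JPY → SEK → EUR → JPY:
JPY 72,377,000 ÷ 12.698 (buy SEK at ask) = SEK 5,699,874.00
SEK 5,699,874.00 × 0.090645 (sell SEK at bid) = EUR 516,665.08
EUR 516,665.08 × 142.90 (sell EUR at bid) = JPY 73,831,440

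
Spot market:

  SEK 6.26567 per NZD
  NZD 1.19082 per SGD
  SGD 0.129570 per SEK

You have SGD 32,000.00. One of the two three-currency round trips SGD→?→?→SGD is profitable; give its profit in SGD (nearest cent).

Profitable loop is SGD → SEK → NZD → SGD:
SGD 32,000.00 ÷ 0.129570 = SEK 246,970.75
SEK 246,970.75 ÷ 6.26567 = NZD 39,416.49
NZD 39,416.49 ÷ 1.19082 = SGD 33,100.30
Profit = SGD 33,100.30 − SGD 32,000.00

Profit: SGD 1,100.30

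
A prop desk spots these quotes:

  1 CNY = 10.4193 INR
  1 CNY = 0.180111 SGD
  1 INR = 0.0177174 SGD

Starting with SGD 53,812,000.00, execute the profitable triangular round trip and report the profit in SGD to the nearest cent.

Profit: SGD 1,342,052.60

Profitable loop is SGD → CNY → INR → SGD:
SGD 53,812,000.00 ÷ 0.180111 = CNY 298,771,313.25
CNY 298,771,313.25 × 10.4193 = INR 3,112,987,944.10
INR 3,112,987,944.10 × 0.0177174 = SGD 55,154,052.60
Profit = SGD 55,154,052.60 − SGD 53,812,000.00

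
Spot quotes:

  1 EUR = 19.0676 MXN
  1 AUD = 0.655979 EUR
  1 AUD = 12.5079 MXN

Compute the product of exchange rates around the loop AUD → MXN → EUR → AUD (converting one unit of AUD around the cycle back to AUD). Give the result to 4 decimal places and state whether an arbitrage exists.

Around AUD → MXN → EUR → AUD: 1 × 12.5079 ÷ 19.0676 ÷ 0.655979 = 0.999996
Product ≈ 1 (deviation 0.000%, within rounding noise).

1.0000 (no arbitrage)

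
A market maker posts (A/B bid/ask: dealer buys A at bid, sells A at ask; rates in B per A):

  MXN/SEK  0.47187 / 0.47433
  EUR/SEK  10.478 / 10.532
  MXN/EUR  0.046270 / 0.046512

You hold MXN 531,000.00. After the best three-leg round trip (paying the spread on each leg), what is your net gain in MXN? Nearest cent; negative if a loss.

Best loop MXN → EUR → SEK → MXN:
MXN 531,000.00 × 0.046270 (sell MXN at bid) = EUR 24,569.37
EUR 24,569.37 × 10.478 (sell EUR at bid) = SEK 257,437.86
SEK 257,437.86 ÷ 0.47433 (buy MXN at ask) = MXN 542,739.99

Net profit: MXN 11,739.99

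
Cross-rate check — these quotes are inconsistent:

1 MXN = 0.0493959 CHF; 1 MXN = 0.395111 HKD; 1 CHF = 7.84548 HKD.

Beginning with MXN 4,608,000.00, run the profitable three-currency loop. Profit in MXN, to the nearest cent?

Profitable loop is MXN → HKD → CHF → MXN:
MXN 4,608,000.00 × 0.395111 = HKD 1,820,671.49
HKD 1,820,671.49 ÷ 7.84548 = CHF 232,066.30
CHF 232,066.30 ÷ 0.0493959 = MXN 4,698,088.23
Profit = MXN 4,698,088.23 − MXN 4,608,000.00

Profit: MXN 90,088.23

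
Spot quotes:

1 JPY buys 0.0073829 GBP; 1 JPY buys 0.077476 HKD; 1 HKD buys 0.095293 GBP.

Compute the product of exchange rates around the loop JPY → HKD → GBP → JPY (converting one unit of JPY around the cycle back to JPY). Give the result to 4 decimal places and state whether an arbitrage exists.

1.0000 (no arbitrage)

Around JPY → HKD → GBP → JPY: 1 × 0.077476 × 0.095293 ÷ 0.0073829 = 1.000003
Product ≈ 1 (deviation 0.000%, within rounding noise).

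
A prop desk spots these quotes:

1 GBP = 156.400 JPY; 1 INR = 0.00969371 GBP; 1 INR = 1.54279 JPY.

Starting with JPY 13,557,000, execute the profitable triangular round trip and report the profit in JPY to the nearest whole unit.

Profit: JPY 238,697

Profitable loop is JPY → GBP → INR → JPY:
JPY 13,557,000 ÷ 156.400 = GBP 86,681.59
GBP 86,681.59 ÷ 0.00969371 = INR 8,942,044.45
INR 8,942,044.45 × 1.54279 = JPY 13,795,697
Profit = JPY 13,795,697 − JPY 13,557,000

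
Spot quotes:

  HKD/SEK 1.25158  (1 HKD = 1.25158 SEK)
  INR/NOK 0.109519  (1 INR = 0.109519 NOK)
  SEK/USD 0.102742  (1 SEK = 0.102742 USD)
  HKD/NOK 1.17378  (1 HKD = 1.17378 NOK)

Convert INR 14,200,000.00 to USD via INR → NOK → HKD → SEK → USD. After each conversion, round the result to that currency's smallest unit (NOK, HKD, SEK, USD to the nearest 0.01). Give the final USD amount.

USD 170,371.81

INR 14,200,000.00 × 0.109519 = NOK 1,555,169.80
NOK 1,555,169.80 ÷ 1.17378 = HKD 1,324,924.43
HKD 1,324,924.43 × 1.25158 = SEK 1,658,248.92
SEK 1,658,248.92 × 0.102742 = USD 170,371.81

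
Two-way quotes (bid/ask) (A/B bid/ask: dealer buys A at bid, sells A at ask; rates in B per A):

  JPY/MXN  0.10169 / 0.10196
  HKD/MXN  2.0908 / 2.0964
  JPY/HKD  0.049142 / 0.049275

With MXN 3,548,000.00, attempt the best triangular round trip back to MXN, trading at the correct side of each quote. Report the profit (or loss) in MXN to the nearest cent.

Net profit: MXN 27,354.45

Best loop MXN → JPY → HKD → MXN:
MXN 3,548,000.00 ÷ 0.10196 (buy JPY at ask) = JPY 34,797,960
JPY 34,797,960 × 0.049142 (sell JPY at bid) = HKD 1,710,041.35
HKD 1,710,041.35 × 2.0908 (sell HKD at bid) = MXN 3,575,354.45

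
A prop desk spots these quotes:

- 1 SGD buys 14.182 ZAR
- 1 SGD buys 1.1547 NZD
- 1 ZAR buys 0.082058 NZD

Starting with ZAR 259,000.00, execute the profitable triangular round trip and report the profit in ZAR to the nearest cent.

Profit: ZAR 2,029.15

Profitable loop is ZAR → NZD → SGD → ZAR:
ZAR 259,000.00 × 0.082058 = NZD 21,253.02
NZD 21,253.02 ÷ 1.1547 = SGD 18,405.67
SGD 18,405.67 × 14.182 = ZAR 261,029.15
Profit = ZAR 261,029.15 − ZAR 259,000.00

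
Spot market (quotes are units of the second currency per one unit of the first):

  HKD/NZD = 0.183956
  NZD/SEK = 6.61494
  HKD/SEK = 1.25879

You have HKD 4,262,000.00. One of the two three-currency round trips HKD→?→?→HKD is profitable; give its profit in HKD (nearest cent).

Profit: HKD 146,865.63

Profitable loop is HKD → SEK → NZD → HKD:
HKD 4,262,000.00 × 1.25879 = SEK 5,364,962.98
SEK 5,364,962.98 ÷ 6.61494 = NZD 811,037.29
NZD 811,037.29 ÷ 0.183956 = HKD 4,408,865.63
Profit = HKD 4,408,865.63 − HKD 4,262,000.00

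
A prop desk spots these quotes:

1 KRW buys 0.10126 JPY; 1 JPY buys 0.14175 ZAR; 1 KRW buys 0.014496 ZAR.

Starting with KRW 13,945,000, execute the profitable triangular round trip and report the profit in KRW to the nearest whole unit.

Profitable loop is KRW → ZAR → JPY → KRW:
KRW 13,945,000 × 0.014496 = ZAR 202,146.72
ZAR 202,146.72 ÷ 0.14175 = JPY 1,426,079
JPY 1,426,079 ÷ 0.10126 = KRW 14,083,341
Profit = KRW 14,083,341 − KRW 13,945,000

Profit: KRW 138,341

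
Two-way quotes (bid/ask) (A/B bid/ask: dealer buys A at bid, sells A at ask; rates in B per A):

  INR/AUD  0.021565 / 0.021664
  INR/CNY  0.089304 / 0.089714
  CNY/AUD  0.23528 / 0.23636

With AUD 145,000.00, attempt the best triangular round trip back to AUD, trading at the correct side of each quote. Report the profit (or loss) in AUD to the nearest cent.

Net profit: AUD 2,463.07

Best loop AUD → CNY → INR → AUD:
AUD 145,000.00 ÷ 0.23636 (buy CNY at ask) = CNY 613,470.98
CNY 613,470.98 ÷ 0.089714 (buy INR at ask) = INR 6,838,074.06
INR 6,838,074.06 × 0.021565 (sell INR at bid) = AUD 147,463.07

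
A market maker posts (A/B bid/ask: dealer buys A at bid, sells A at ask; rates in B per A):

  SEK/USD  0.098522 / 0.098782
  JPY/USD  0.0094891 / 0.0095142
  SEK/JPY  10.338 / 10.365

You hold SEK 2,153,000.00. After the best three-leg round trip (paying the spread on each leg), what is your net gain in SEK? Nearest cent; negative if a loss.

Best loop SEK → USD → JPY → SEK:
SEK 2,153,000.00 × 0.098522 (sell SEK at bid) = USD 212,117.87
USD 212,117.87 ÷ 0.0095142 (buy JPY at ask) = JPY 22,294,871
JPY 22,294,871 ÷ 10.365 (buy SEK at ask) = SEK 2,150,976.50

Net result: SEK -2,023.50 (no profitable arbitrage after spreads)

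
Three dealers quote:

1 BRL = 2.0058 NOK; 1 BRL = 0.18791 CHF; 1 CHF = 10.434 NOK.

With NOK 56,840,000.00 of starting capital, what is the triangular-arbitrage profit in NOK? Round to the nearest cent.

Profitable loop is NOK → CHF → BRL → NOK:
NOK 56,840,000.00 ÷ 10.434 = CHF 5,447,575.23
CHF 5,447,575.23 ÷ 0.18791 = BRL 28,990,342.37
BRL 28,990,342.37 × 2.0058 = NOK 58,148,828.73
Profit = NOK 58,148,828.73 − NOK 56,840,000.00

Profit: NOK 1,308,828.73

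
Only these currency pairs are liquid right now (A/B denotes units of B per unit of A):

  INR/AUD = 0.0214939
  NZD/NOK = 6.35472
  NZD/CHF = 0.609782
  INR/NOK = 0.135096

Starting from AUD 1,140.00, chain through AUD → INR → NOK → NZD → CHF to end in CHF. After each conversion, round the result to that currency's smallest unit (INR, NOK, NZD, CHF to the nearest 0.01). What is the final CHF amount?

CHF 687.56

AUD 1,140.00 ÷ 0.0214939 = INR 53,038.30
INR 53,038.30 × 0.135096 = NOK 7,165.26
NOK 7,165.26 ÷ 6.35472 = NZD 1,127.55
NZD 1,127.55 × 0.609782 = CHF 687.56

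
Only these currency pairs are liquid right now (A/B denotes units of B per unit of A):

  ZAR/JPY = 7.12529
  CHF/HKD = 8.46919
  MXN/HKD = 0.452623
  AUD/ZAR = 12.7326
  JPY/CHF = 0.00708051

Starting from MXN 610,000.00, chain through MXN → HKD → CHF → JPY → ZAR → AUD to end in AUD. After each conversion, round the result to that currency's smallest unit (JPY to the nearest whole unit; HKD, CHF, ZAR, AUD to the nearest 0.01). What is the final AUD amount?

MXN 610,000.00 × 0.452623 = HKD 276,100.03
HKD 276,100.03 ÷ 8.46919 = CHF 32,600.52
CHF 32,600.52 ÷ 0.00708051 = JPY 4,604,262
JPY 4,604,262 ÷ 7.12529 = ZAR 646,185.91
ZAR 646,185.91 ÷ 12.7326 = AUD 50,750.51

AUD 50,750.51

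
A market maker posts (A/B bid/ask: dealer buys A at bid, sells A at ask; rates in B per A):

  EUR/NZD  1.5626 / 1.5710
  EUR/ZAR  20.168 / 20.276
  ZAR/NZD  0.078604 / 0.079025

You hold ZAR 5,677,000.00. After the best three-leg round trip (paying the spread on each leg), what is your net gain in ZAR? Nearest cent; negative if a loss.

Best loop ZAR → NZD → EUR → ZAR:
ZAR 5,677,000.00 × 0.078604 (sell ZAR at bid) = NZD 446,234.91
NZD 446,234.91 ÷ 1.5710 (buy EUR at ask) = EUR 284,045.14
EUR 284,045.14 × 20.168 (sell EUR at bid) = ZAR 5,728,622.29

Net profit: ZAR 51,622.29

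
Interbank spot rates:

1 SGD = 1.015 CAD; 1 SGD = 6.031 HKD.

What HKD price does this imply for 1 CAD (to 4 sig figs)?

CAD/HKD = 5.942

1 CAD ÷ 1.015 = 0.985222 SGD
0.985222 SGD × 6.031 = 5.94187 HKD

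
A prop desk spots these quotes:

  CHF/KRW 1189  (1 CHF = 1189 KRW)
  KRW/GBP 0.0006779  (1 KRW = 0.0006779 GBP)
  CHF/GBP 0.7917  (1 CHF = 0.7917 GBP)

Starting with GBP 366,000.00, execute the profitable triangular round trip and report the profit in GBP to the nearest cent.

Profitable loop is GBP → CHF → KRW → GBP:
GBP 366,000.00 ÷ 0.7917 = CHF 462,296.32
CHF 462,296.32 × 1189 = KRW 549,670,330
KRW 549,670,330 × 0.0006779 = GBP 372,621.52
Profit = GBP 372,621.52 − GBP 366,000.00

Profit: GBP 6,621.52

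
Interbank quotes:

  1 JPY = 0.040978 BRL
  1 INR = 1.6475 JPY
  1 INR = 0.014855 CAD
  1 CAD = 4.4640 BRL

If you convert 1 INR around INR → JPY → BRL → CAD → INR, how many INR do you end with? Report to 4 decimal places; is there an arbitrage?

Around INR → JPY → BRL → CAD → INR: 1 × 1.6475 × 0.040978 ÷ 4.4640 ÷ 0.014855 = 1.018074
Product > 1; profitable direction is INR → JPY → BRL → CAD → INR.

1.0181 (arbitrage exists)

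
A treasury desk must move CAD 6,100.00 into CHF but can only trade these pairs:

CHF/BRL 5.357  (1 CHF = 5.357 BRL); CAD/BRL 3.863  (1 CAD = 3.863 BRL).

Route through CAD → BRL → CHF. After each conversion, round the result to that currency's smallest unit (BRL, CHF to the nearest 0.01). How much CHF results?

CAD 6,100.00 × 3.863 = BRL 23,564.30
BRL 23,564.30 ÷ 5.357 = CHF 4,398.79

CHF 4,398.79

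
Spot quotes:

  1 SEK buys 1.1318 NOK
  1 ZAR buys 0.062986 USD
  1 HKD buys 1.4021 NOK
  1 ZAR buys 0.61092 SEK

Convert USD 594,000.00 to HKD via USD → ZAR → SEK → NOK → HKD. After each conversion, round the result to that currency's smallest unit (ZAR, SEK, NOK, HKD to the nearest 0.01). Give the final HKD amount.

HKD 4,650,690.72

USD 594,000.00 ÷ 0.062986 = ZAR 9,430,667.13
ZAR 9,430,667.13 × 0.61092 = SEK 5,761,383.16
SEK 5,761,383.16 × 1.1318 = NOK 6,520,733.46
NOK 6,520,733.46 ÷ 1.4021 = HKD 4,650,690.72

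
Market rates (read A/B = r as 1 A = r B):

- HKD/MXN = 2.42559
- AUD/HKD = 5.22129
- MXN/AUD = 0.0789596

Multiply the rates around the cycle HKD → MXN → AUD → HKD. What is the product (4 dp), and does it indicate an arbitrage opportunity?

Around HKD → MXN → AUD → HKD: 1 × 2.42559 × 0.0789596 × 5.22129 = 1.000000
Product ≈ 1 (deviation 0.000%, within rounding noise).

1.0000 (no arbitrage)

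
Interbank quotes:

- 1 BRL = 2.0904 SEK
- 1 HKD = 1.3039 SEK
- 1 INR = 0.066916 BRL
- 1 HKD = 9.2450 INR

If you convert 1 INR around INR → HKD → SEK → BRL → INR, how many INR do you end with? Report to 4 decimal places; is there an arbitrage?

1.0083 (arbitrage exists)

Around INR → HKD → SEK → BRL → INR: 1 ÷ 9.2450 × 1.3039 ÷ 2.0904 ÷ 0.066916 = 1.008273
Product > 1; profitable direction is INR → HKD → SEK → BRL → INR.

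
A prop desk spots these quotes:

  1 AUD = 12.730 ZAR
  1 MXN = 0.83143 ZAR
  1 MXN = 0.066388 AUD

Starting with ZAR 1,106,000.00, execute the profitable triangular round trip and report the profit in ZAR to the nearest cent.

Profit: ZAR 18,209.95

Profitable loop is ZAR → MXN → AUD → ZAR:
ZAR 1,106,000.00 ÷ 0.83143 = MXN 1,330,238.26
MXN 1,330,238.26 × 0.066388 = AUD 88,311.86
AUD 88,311.86 × 12.730 = ZAR 1,124,209.95
Profit = ZAR 1,124,209.95 − ZAR 1,106,000.00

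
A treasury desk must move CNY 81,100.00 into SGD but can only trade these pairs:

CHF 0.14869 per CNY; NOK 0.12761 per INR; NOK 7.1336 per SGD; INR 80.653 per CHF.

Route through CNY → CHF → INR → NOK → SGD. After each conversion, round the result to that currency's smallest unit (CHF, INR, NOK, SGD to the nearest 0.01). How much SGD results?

CNY 81,100.00 × 0.14869 = CHF 12,058.76
CHF 12,058.76 × 80.653 = INR 972,575.17
INR 972,575.17 × 0.12761 = NOK 124,110.32
NOK 124,110.32 ÷ 7.1336 = SGD 17,397.99

SGD 17,397.99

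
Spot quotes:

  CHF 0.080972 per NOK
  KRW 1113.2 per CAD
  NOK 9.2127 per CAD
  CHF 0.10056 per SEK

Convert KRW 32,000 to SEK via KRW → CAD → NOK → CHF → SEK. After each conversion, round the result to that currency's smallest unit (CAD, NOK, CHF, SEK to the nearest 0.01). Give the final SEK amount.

SEK 213.31

KRW 32,000 ÷ 1113.2 = CAD 28.75
CAD 28.75 × 9.2127 = NOK 264.87
NOK 264.87 × 0.080972 = CHF 21.45
CHF 21.45 ÷ 0.10056 = SEK 213.31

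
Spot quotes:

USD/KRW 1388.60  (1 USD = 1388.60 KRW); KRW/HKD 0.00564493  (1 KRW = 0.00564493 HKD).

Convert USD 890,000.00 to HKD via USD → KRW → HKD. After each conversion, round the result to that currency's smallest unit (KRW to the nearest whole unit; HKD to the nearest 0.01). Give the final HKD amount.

HKD 6,976,309.32

USD 890,000.00 × 1388.60 = KRW 1,235,854,000
KRW 1,235,854,000 × 0.00564493 = HKD 6,976,309.32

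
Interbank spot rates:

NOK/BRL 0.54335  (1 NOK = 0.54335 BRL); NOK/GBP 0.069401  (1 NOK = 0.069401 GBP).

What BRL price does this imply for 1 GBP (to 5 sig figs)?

1 GBP ÷ 0.069401 = 14.409 NOK
14.409 NOK × 0.54335 = 7.82914 BRL

GBP/BRL = 7.8291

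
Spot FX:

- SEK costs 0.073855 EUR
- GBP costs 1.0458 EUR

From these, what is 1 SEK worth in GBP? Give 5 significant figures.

SEK/GBP = 0.070621

1 SEK × 0.073855 = 0.073855 EUR
0.073855 EUR ÷ 1.0458 = 0.0706206 GBP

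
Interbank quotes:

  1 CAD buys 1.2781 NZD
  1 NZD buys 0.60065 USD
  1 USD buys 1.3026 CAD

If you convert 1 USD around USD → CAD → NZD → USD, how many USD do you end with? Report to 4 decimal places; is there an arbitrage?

1.0000 (no arbitrage)

Around USD → CAD → NZD → USD: 1 × 1.3026 × 1.2781 × 0.60065 = 0.999994
Product ≈ 1 (deviation 0.001%, within rounding noise).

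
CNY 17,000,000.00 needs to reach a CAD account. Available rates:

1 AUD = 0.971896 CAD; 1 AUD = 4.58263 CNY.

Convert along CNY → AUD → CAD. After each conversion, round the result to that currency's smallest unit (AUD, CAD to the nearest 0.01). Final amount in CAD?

CAD 3,605,403.88

CNY 17,000,000.00 ÷ 4.58263 = AUD 3,709,660.17
AUD 3,709,660.17 × 0.971896 = CAD 3,605,403.88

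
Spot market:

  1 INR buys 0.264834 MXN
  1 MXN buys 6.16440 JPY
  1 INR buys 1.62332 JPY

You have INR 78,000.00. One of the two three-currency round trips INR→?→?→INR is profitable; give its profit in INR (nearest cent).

Profitable loop is INR → MXN → JPY → INR:
INR 78,000.00 × 0.264834 = MXN 20,657.05
MXN 20,657.05 × 6.16440 = JPY 127,338
JPY 127,338 ÷ 1.62332 = INR 78,443.15
Profit = INR 78,443.15 − INR 78,000.00

Profit: INR 443.15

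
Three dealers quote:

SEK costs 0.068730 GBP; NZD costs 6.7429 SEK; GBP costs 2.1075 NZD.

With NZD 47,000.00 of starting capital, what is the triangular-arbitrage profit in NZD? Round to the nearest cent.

Profit: NZD 1,121.28

Profitable loop is NZD → GBP → SEK → NZD:
NZD 47,000.00 ÷ 2.1075 = GBP 22,301.30
GBP 22,301.30 ÷ 0.068730 = SEK 324,477.01
SEK 324,477.01 ÷ 6.7429 = NZD 48,121.28
Profit = NZD 48,121.28 − NZD 47,000.00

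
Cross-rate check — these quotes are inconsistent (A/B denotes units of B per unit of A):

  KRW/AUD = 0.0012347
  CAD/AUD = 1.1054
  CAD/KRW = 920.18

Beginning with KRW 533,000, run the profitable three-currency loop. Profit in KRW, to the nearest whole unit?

Profit: KRW 14,825

Profitable loop is KRW → AUD → CAD → KRW:
KRW 533,000 × 0.0012347 = AUD 658.10
AUD 658.10 ÷ 1.1054 = CAD 595.35
CAD 595.35 × 920.18 = KRW 547,825
Profit = KRW 547,825 − KRW 533,000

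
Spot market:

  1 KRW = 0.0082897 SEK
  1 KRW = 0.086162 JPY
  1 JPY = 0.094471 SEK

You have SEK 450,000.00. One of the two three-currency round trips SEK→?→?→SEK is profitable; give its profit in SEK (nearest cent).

Profit: SEK 8,286.48

Profitable loop is SEK → JPY → KRW → SEK:
SEK 450,000.00 ÷ 0.094471 = JPY 4,763,367
JPY 4,763,367 ÷ 0.086162 = KRW 55,283,844
KRW 55,283,844 × 0.0082897 = SEK 458,286.48
Profit = SEK 458,286.48 − SEK 450,000.00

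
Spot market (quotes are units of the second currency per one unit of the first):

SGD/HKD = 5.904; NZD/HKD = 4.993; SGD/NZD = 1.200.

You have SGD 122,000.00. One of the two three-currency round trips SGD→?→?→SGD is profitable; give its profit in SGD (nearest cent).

Profitable loop is SGD → NZD → HKD → SGD:
SGD 122,000.00 × 1.200 = NZD 146,400.00
NZD 146,400.00 × 4.993 = HKD 730,975.20
HKD 730,975.20 ÷ 5.904 = SGD 123,810.16
Profit = SGD 123,810.16 − SGD 122,000.00

Profit: SGD 1,810.16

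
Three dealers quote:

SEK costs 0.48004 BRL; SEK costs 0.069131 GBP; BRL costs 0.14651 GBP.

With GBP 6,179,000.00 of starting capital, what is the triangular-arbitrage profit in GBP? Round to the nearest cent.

Profit: GBP 107,226.88

Profitable loop is GBP → SEK → BRL → GBP:
GBP 6,179,000.00 ÷ 0.069131 = SEK 89,381,030.22
SEK 89,381,030.22 × 0.48004 = BRL 42,906,469.75
BRL 42,906,469.75 × 0.14651 = GBP 6,286,226.88
Profit = GBP 6,286,226.88 − GBP 6,179,000.00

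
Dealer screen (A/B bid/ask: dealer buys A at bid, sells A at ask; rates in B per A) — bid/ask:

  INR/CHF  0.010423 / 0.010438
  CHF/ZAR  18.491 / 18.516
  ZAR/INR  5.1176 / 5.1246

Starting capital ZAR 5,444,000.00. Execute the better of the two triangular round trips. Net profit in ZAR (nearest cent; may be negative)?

Best loop ZAR → CHF → INR → ZAR:
ZAR 5,444,000.00 ÷ 18.516 (buy CHF at ask) = CHF 294,015.99
CHF 294,015.99 ÷ 0.010438 (buy INR at ask) = INR 28,167,846.92
INR 28,167,846.92 ÷ 5.1246 (buy ZAR at ask) = ZAR 5,496,594.26

Net profit: ZAR 52,594.26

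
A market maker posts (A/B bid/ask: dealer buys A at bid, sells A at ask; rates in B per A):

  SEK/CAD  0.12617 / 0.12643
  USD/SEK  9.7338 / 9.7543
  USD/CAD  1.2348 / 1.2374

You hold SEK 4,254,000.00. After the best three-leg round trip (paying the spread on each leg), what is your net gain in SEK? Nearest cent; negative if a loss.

Best loop SEK → USD → CAD → SEK:
SEK 4,254,000.00 ÷ 9.7543 (buy USD at ask) = USD 436,115.35
USD 436,115.35 × 1.2348 (sell USD at bid) = CAD 538,515.24
CAD 538,515.24 ÷ 0.12643 (buy SEK at ask) = SEK 4,259,394.44

Net profit: SEK 5,394.44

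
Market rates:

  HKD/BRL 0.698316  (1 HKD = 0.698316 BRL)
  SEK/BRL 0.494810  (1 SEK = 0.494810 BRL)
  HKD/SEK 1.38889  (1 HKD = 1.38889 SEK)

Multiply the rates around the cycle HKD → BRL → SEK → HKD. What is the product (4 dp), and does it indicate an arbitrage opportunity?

1.0161 (arbitrage exists)

Around HKD → BRL → SEK → HKD: 1 × 0.698316 ÷ 0.494810 ÷ 1.38889 = 1.016122
Product > 1; profitable direction is HKD → BRL → SEK → HKD.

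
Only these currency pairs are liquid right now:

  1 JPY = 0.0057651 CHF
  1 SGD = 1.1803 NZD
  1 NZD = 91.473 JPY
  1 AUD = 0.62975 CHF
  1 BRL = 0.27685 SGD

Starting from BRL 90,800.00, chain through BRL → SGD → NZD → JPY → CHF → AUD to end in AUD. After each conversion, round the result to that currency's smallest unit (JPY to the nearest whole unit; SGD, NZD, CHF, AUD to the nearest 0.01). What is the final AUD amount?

AUD 24,845.88

BRL 90,800.00 × 0.27685 = SGD 25,137.98
SGD 25,137.98 × 1.1803 = NZD 29,670.36
NZD 29,670.36 × 91.473 = JPY 2,714,037
JPY 2,714,037 × 0.0057651 = CHF 15,646.69
CHF 15,646.69 ÷ 0.62975 = AUD 24,845.88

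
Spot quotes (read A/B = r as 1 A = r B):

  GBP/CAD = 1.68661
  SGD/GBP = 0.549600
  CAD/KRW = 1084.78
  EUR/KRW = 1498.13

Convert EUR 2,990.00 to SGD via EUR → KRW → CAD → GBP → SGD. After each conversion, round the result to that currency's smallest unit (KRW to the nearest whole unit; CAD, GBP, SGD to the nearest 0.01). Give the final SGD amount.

SGD 4,454.69

EUR 2,990.00 × 1498.13 = KRW 4,479,409
KRW 4,479,409 ÷ 1084.78 = CAD 4,129.32
CAD 4,129.32 ÷ 1.68661 = GBP 2,448.30
GBP 2,448.30 ÷ 0.549600 = SGD 4,454.69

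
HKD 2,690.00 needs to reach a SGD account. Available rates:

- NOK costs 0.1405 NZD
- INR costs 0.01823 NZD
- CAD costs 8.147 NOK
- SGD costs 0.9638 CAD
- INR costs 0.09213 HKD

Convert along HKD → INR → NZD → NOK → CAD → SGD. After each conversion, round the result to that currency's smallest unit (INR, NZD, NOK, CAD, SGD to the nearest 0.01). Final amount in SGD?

SGD 482.48

HKD 2,690.00 ÷ 0.09213 = INR 29,197.87
INR 29,197.87 × 0.01823 = NZD 532.28
NZD 532.28 ÷ 0.1405 = NOK 3,788.47
NOK 3,788.47 ÷ 8.147 = CAD 465.01
CAD 465.01 ÷ 0.9638 = SGD 482.48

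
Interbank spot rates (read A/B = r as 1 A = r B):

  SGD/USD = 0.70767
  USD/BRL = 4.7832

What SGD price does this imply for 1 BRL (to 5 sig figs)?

1 BRL ÷ 4.7832 = 0.209065 USD
0.209065 USD ÷ 0.70767 = 0.295427 SGD

BRL/SGD = 0.29543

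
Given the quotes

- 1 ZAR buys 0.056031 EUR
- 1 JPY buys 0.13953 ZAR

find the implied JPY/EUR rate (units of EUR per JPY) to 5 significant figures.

1 JPY × 0.13953 = 0.13953 ZAR
0.13953 ZAR × 0.056031 = 0.00781801 EUR

JPY/EUR = 0.0078180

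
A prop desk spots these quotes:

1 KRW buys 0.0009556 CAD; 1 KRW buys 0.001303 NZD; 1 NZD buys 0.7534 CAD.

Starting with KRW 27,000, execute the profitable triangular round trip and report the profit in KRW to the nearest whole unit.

Profitable loop is KRW → NZD → CAD → KRW:
KRW 27,000 × 0.001303 = NZD 35.18
NZD 35.18 × 0.7534 = CAD 26.51
CAD 26.51 ÷ 0.0009556 = KRW 27,737
Profit = KRW 27,737 − KRW 27,000

Profit: KRW 737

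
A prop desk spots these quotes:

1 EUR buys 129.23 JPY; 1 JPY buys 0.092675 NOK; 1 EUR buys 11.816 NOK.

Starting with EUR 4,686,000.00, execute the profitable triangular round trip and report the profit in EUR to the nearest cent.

Profitable loop is EUR → JPY → NOK → EUR:
EUR 4,686,000.00 × 129.23 = JPY 605,571,780
JPY 605,571,780 × 0.092675 = NOK 56,121,364.71
NOK 56,121,364.71 ÷ 11.816 = EUR 4,749,607.71
Profit = EUR 4,749,607.71 − EUR 4,686,000.00

Profit: EUR 63,607.71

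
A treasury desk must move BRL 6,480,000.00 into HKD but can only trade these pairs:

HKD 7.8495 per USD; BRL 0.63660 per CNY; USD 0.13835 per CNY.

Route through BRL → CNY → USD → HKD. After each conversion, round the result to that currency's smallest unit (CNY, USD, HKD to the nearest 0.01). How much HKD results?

HKD 11,054,256.26

BRL 6,480,000.00 ÷ 0.63660 = CNY 10,179,076.34
CNY 10,179,076.34 × 0.13835 = USD 1,408,275.21
USD 1,408,275.21 × 7.8495 = HKD 11,054,256.26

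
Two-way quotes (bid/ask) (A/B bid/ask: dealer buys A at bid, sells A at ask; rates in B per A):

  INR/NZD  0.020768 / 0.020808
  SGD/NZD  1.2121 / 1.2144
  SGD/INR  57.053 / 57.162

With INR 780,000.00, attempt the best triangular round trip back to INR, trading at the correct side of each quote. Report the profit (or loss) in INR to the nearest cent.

Net profit: INR 14,868.52

Best loop INR → SGD → NZD → INR:
INR 780,000.00 ÷ 57.162 (buy SGD at ask) = SGD 13,645.43
SGD 13,645.43 × 1.2121 (sell SGD at bid) = NZD 16,539.62
NZD 16,539.62 ÷ 0.020808 (buy INR at ask) = INR 794,868.52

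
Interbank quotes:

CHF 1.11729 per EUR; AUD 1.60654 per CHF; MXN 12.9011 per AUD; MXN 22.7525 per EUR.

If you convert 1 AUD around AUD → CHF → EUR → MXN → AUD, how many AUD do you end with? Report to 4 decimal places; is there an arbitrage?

0.9825 (arbitrage exists)

Around AUD → CHF → EUR → MXN → AUD: 1 ÷ 1.60654 ÷ 1.11729 × 22.7525 ÷ 12.9011 = 0.982528
Product < 1; profitable direction is AUD → MXN → EUR → CHF → AUD.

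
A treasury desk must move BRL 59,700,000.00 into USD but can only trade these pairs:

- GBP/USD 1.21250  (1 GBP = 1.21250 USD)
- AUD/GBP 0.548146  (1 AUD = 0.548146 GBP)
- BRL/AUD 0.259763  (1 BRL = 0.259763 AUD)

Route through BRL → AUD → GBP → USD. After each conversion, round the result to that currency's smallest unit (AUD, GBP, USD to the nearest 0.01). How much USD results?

USD 10,306,936.94

BRL 59,700,000.00 × 0.259763 = AUD 15,507,851.10
AUD 15,507,851.10 × 0.548146 = GBP 8,500,566.55
GBP 8,500,566.55 × 1.21250 = USD 10,306,936.94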